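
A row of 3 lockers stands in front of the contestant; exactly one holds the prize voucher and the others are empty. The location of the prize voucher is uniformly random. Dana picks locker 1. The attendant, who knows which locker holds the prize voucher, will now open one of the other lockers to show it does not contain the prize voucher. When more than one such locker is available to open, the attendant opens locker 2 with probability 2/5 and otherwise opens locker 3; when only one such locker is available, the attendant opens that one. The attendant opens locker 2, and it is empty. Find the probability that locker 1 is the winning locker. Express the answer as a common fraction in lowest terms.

2/7

Consider each possible location of the prize voucher in turn.
If it is in locker 1 (prior 1/3): locker 2 is available, opened with probability 2/5; weight (1/3)·(2/5) = 2/15.
If it is in locker 2 (prior 1/3): the attendant opened locker 2, so this case is ruled out; weight (1/3)·0 = 0.
If it is in locker 3 (prior 1/3): only locker 2 is available, probability 1; weight (1/3)·1 = 1/3.
The weights sum to 7/15.
So P(the prize voucher in locker 1 | the attendant opened locker 2) = (2/15) / (7/15) = 2/7.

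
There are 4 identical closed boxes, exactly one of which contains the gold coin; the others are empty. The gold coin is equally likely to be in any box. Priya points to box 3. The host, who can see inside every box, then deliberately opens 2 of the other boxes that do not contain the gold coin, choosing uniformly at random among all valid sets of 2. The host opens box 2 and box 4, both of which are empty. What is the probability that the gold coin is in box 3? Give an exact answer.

1/4

Condition on the true location of the gold coin.
If it is in box 1 (prior 1/4): the host has no choice, probability 1; weight (1/4)·1 = 1/4.
If it is in either of boxes 2 and 4 (prior 1/4 each): that box was opened and seen not to hold the prize — ruled out; weight (1/4)·0 = 0 each.
If it is in box 3 (prior 1/4): the host has 3 equally likely choices, so probability 1/3; weight (1/4)·(1/3) = 1/12.
The weights sum to 1/3.
So P(the gold coin in box 3 | the host opened box 2 and box 4) = (1/12) / (1/3) = 1/4.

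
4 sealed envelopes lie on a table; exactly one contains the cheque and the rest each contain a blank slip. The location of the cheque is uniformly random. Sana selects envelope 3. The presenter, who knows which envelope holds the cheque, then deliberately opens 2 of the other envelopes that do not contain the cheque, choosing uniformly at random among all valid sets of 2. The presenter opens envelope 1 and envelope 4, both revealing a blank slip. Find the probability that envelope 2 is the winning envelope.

3/4

Consider each possible location of the cheque in turn.
If it is in either of envelopes 1 and 4 (prior 1/4 each): that envelope was opened and seen not to hold the prize — ruled out; weight (1/4)·0 = 0 each.
If it is in envelope 2 (prior 1/4): the presenter has no choice, probability 1; weight (1/4)·1 = 1/4.
If it is in envelope 3 (prior 1/4): the presenter has 3 equally likely choices, so probability 1/3; weight (1/4)·(1/3) = 1/12.
The weights sum to 1/3.
So P(the cheque in envelope 2 | the presenter opened envelope 1 and envelope 4) = (1/4) / (1/3) = 3/4.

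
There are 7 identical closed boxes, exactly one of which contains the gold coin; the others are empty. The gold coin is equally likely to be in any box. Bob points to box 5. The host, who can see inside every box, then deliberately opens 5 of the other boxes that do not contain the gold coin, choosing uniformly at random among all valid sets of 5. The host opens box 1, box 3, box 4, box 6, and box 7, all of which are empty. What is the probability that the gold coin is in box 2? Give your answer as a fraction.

Apply Bayes' rule, conditioning on where the gold coin actually is.
If it is in any of boxes 1, 3, 4, 6, and 7 (prior 1/7 each): that box was opened and seen not to hold the prize — ruled out; weight (1/7)·0 = 0 each.
If it is in box 2 (prior 1/7): the host has no choice, probability 1; weight (1/7)·1 = 1/7.
If it is in box 5 (prior 1/7): the host has 6 equally likely choices, so probability 1/6; weight (1/7)·(1/6) = 1/42.
The weights sum to 1/6.
So P(the gold coin in box 2 | the host opened box 1, box 3, box 4, box 6, and box 7) = (1/7) / (1/6) = 6/7.

6/7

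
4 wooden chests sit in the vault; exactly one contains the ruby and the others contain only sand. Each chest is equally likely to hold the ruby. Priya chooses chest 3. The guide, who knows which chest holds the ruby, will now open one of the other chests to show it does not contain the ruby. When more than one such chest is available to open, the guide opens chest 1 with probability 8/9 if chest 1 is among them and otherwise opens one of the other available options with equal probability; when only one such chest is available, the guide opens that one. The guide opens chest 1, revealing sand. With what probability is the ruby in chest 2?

1/3

Condition on the true location of the ruby.
If it is in chest 1 (prior 1/4): the guide opened chest 1, so this case is ruled out; weight (1/4)·0 = 0.
If it is in any of chests 2, 3, and 4 (prior 1/4 each): chest 1 is available, opened with probability 8/9; weight (1/4)·(8/9) = 2/9 each.
The weights sum to 2/3.
So P(the ruby in chest 2 | the guide opened chest 1) = (2/9) / (2/3) = 1/3.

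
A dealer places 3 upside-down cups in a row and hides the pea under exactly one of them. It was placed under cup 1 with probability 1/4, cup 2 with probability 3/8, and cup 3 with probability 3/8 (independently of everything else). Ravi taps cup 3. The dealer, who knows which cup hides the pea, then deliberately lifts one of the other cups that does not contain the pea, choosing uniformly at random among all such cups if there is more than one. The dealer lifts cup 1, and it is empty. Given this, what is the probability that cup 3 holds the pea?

1/3

Apply Bayes' rule, conditioning on where the pea actually is.
If it is under cup 1 (prior 1/4): the dealer opened cup 1, so this case is ruled out; weight (1/4)·0 = 0.
If it is under cup 2 (prior 3/8): the dealer has no choice, probability 1; weight (3/8)·1 = 3/8.
If it is under cup 3 (prior 3/8): the dealer has 2 equally likely choices, so probability 1/2; weight (3/8)·(1/2) = 3/16.
The weights sum to 9/16.
So P(the pea under cup 3 | the dealer opened cup 1) = (3/16) / (9/16) = 1/3.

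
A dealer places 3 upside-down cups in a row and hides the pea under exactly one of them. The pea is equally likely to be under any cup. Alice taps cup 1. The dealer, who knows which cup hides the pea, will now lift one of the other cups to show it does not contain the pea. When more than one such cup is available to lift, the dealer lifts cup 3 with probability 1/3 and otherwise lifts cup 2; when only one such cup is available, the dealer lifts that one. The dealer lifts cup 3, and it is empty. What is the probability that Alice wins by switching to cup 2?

3/4

Consider each possible location of the pea in turn.
If it is under cup 1 (prior 1/3): cup 3 is available, opened with probability 1/3; weight (1/3)·(1/3) = 1/9.
If it is under cup 2 (prior 1/3): only cup 3 is available, probability 1; weight (1/3)·1 = 1/3.
If it is under cup 3 (prior 1/3): the dealer opened cup 3, so this case is ruled out; weight (1/3)·0 = 0.
The weights sum to 4/9.
So P(the pea under cup 2 | the dealer opened cup 3) = (1/3) / (4/9) = 3/4.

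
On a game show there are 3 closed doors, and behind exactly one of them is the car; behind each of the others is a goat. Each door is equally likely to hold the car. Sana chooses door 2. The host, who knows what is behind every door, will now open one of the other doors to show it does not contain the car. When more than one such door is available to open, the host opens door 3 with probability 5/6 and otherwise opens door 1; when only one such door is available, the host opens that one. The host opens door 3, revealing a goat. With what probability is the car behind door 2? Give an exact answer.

5/11

Consider each possible location of the car in turn.
If it is behind door 1 (prior 1/3): only door 3 is available, probability 1; weight (1/3)·1 = 1/3.
If it is behind door 2 (prior 1/3): door 3 is available, opened with probability 5/6; weight (1/3)·(5/6) = 5/18.
If it is behind door 3 (prior 1/3): the host opened door 3, so this case is ruled out; weight (1/3)·0 = 0.
The weights sum to 11/18.
So P(the car behind door 2 | the host opened door 3) = (5/18) / (11/18) = 5/11.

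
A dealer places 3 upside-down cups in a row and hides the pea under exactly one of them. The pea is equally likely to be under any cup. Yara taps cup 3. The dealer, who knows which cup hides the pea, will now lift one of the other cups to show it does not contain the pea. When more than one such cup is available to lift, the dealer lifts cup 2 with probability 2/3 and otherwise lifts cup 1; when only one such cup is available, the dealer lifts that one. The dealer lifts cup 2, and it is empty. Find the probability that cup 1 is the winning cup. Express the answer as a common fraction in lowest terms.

3/5

Apply Bayes' rule, conditioning on where the pea actually is.
If it is under cup 1 (prior 1/3): only cup 2 is available, probability 1; weight (1/3)·1 = 1/3.
If it is under cup 2 (prior 1/3): the dealer opened cup 2, so this case is ruled out; weight (1/3)·0 = 0.
If it is under cup 3 (prior 1/3): cup 2 is available, opened with probability 2/3; weight (1/3)·(2/3) = 2/9.
The weights sum to 5/9.
So P(the pea under cup 1 | the dealer opened cup 2) = (1/3) / (5/9) = 3/5.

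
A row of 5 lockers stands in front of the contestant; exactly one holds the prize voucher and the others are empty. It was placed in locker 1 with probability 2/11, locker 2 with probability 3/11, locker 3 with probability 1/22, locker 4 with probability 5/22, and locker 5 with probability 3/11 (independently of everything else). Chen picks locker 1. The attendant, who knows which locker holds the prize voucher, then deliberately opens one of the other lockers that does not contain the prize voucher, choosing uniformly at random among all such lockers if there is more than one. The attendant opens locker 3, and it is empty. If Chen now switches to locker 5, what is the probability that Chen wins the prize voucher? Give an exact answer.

3/10

Condition on the true location of the prize voucher.
If it is in locker 1 (prior 2/11): the attendant has 4 equally likely choices, so probability 1/4; weight (2/11)·(1/4) = 1/22.
If it is in either of lockers 2 and 5 (prior 3/11 each): the attendant has 3 equally likely choices, so probability 1/3; weight (3/11)·(1/3) = 1/11 each.
If it is in locker 3 (prior 1/22): the attendant opened locker 3, so this case is ruled out; weight (1/22)·0 = 0.
If it is in locker 4 (prior 5/22): the attendant has 3 equally likely choices, so probability 1/3; weight (5/22)·(1/3) = 5/66.
The weights sum to 10/33.
So P(the prize voucher in locker 5 | the attendant opened locker 3) = (1/11) / (10/33) = 3/10.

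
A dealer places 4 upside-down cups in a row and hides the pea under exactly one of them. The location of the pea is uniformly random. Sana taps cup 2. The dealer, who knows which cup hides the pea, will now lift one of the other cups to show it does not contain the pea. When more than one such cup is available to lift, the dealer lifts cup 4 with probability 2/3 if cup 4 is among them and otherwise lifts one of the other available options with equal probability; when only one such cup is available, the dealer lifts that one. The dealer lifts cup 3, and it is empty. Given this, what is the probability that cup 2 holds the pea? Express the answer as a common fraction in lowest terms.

Consider each possible location of the pea in turn.
If it is under cup 1 (prior 1/4): cup 4 is available but not opened, probability 1/3; weight (1/4)·(1/3) = 1/12.
If it is under cup 2 (prior 1/4): cup 4 is available but not opened; cup 3 gets probability (1 − 2/3)/2 = 1/6; weight (1/4)·(1/6) = 1/24.
If it is under cup 3 (prior 1/4): the dealer opened cup 3, so this case is ruled out; weight (1/4)·0 = 0.
If it is under cup 4 (prior 1/4): cup 4 holds the prize so is unavailable; the dealer chooses uniformly among the 2 others, probability 1/2; weight (1/4)·(1/2) = 1/8.
The weights sum to 1/4.
So P(the pea under cup 2 | the dealer opened cup 3) = (1/24) / (1/4) = 1/6.

1/6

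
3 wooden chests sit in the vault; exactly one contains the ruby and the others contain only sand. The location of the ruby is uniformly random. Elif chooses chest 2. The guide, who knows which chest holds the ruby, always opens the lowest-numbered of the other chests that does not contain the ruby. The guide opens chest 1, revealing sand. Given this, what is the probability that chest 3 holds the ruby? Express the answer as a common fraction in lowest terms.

1/2

Apply Bayes' rule, conditioning on where the ruby actually is.
If it is in chest 1 (prior 1/3): the guide opened chest 1, so this case is ruled out; weight (1/3)·0 = 0.
If it is in either of chests 2 and 3 (prior 1/3 each): chest 1 is the lowest-numbered option available, probability 1; weight (1/3)·1 = 1/3 each.
The weights sum to 2/3.
So P(the ruby in chest 3 | the guide opened chest 1) = (1/3) / (2/3) = 1/2.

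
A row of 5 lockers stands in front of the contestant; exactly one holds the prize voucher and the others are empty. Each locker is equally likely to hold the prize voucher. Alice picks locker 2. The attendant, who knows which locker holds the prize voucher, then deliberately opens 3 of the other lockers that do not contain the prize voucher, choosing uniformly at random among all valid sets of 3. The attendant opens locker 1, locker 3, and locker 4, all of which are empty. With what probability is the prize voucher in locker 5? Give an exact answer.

Condition on the true location of the prize voucher.
If it is in any of lockers 1, 3, and 4 (prior 1/5 each): that locker was opened and seen not to hold the prize — ruled out; weight (1/5)·0 = 0 each.
If it is in locker 2 (prior 1/5): the attendant has 4 equally likely choices, so probability 1/4; weight (1/5)·(1/4) = 1/20.
If it is in locker 5 (prior 1/5): the attendant has no choice, probability 1; weight (1/5)·1 = 1/5.
The weights sum to 1/4.
So P(the prize voucher in locker 5 | the attendant opened locker 1, locker 3, and locker 4) = (1/5) / (1/4) = 4/5.

4/5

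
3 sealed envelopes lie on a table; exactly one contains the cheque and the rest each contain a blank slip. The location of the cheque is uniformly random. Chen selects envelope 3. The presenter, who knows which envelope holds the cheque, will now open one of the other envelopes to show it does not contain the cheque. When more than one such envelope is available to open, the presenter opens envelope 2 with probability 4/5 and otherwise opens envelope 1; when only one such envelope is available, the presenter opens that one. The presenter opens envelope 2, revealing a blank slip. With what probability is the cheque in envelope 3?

4/9

Condition on the true location of the cheque.
If it is in envelope 1 (prior 1/3): only envelope 2 is available, probability 1; weight (1/3)·1 = 1/3.
If it is in envelope 2 (prior 1/3): the presenter opened envelope 2, so this case is ruled out; weight (1/3)·0 = 0.
If it is in envelope 3 (prior 1/3): envelope 2 is available, opened with probability 4/5; weight (1/3)·(4/5) = 4/15.
The weights sum to 3/5.
So P(the cheque in envelope 3 | the presenter opened envelope 2) = (4/15) / (3/5) = 4/9.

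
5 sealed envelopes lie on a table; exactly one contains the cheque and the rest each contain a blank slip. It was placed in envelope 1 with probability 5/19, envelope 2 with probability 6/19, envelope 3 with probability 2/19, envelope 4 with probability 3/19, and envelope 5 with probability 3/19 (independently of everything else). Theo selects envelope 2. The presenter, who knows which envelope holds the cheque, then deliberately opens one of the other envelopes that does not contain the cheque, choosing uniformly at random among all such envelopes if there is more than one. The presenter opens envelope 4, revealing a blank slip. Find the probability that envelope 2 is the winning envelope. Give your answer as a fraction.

Condition on the true location of the cheque.
If it is in envelope 1 (prior 5/19): the presenter has 3 equally likely choices, so probability 1/3; weight (5/19)·(1/3) = 5/57.
If it is in envelope 2 (prior 6/19): the presenter has 4 equally likely choices, so probability 1/4; weight (6/19)·(1/4) = 3/38.
If it is in envelope 3 (prior 2/19): the presenter has 3 equally likely choices, so probability 1/3; weight (2/19)·(1/3) = 2/57.
If it is in envelope 4 (prior 3/19): the presenter opened envelope 4, so this case is ruled out; weight (3/19)·0 = 0.
If it is in envelope 5 (prior 3/19): the presenter has 3 equally likely choices, so probability 1/3; weight (3/19)·(1/3) = 1/19.
The weights sum to 29/114.
So P(the cheque in envelope 2 | the presenter opened envelope 4) = (3/38) / (29/114) = 9/29.

9/29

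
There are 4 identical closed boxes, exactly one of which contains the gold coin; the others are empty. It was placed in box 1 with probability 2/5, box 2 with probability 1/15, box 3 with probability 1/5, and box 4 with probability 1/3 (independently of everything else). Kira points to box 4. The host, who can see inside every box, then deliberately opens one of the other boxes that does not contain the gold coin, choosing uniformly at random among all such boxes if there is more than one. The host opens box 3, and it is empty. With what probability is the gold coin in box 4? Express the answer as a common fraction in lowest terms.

10/31

Condition on the true location of the gold coin.
If it is in box 1 (prior 2/5): the host has 2 equally likely choices, so probability 1/2; weight (2/5)·(1/2) = 1/5.
If it is in box 2 (prior 1/15): the host has 2 equally likely choices, so probability 1/2; weight (1/15)·(1/2) = 1/30.
If it is in box 3 (prior 1/5): the host opened box 3, so this case is ruled out; weight (1/5)·0 = 0.
If it is in box 4 (prior 1/3): the host has 3 equally likely choices, so probability 1/3; weight (1/3)·(1/3) = 1/9.
The weights sum to 31/90.
So P(the gold coin in box 4 | the host opened box 3) = (1/9) / (31/90) = 10/31.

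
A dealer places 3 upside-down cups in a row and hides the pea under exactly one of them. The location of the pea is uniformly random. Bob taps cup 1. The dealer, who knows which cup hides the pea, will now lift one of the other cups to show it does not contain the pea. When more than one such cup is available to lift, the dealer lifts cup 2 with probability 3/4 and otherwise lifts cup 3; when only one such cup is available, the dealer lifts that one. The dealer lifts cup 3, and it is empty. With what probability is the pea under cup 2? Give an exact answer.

Consider each possible location of the pea in turn.
If it is under cup 1 (prior 1/3): cup 2 is available but not opened, probability 1/4; weight (1/3)·(1/4) = 1/12.
If it is under cup 2 (prior 1/3): only cup 3 is available, probability 1; weight (1/3)·1 = 1/3.
If it is under cup 3 (prior 1/3): the dealer opened cup 3, so this case is ruled out; weight (1/3)·0 = 0.
The weights sum to 5/12.
So P(the pea under cup 2 | the dealer opened cup 3) = (1/3) / (5/12) = 4/5.

4/5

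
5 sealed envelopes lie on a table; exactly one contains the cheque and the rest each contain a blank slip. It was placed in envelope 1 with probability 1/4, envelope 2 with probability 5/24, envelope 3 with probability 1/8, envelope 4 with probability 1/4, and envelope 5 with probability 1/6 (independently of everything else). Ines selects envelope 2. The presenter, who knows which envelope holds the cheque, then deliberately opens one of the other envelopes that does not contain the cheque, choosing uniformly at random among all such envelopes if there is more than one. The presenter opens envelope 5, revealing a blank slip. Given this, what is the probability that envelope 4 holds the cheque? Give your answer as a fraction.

8/25

Apply Bayes' rule, conditioning on where the cheque actually is.
If it is in either of envelopes 1 and 4 (prior 1/4 each): the presenter has 3 equally likely choices, so probability 1/3; weight (1/4)·(1/3) = 1/12 each.
If it is in envelope 2 (prior 5/24): the presenter has 4 equally likely choices, so probability 1/4; weight (5/24)·(1/4) = 5/96.
If it is in envelope 3 (prior 1/8): the presenter has 3 equally likely choices, so probability 1/3; weight (1/8)·(1/3) = 1/24.
If it is in envelope 5 (prior 1/6): the presenter opened envelope 5, so this case is ruled out; weight (1/6)·0 = 0.
The weights sum to 25/96.
So P(the cheque in envelope 4 | the presenter opened envelope 5) = (1/12) / (25/96) = 8/25.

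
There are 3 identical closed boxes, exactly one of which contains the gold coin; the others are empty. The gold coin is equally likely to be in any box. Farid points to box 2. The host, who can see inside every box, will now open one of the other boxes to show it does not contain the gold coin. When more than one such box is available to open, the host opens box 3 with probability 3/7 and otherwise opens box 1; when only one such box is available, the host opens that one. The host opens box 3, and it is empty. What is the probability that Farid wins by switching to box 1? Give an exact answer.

7/10

Consider each possible location of the gold coin in turn.
If it is in box 1 (prior 1/3): only box 3 is available, probability 1; weight (1/3)·1 = 1/3.
If it is in box 2 (prior 1/3): box 3 is available, opened with probability 3/7; weight (1/3)·(3/7) = 1/7.
If it is in box 3 (prior 1/3): the host opened box 3, so this case is ruled out; weight (1/3)·0 = 0.
The weights sum to 10/21.
So P(the gold coin in box 1 | the host opened box 3) = (1/3) / (10/21) = 7/10.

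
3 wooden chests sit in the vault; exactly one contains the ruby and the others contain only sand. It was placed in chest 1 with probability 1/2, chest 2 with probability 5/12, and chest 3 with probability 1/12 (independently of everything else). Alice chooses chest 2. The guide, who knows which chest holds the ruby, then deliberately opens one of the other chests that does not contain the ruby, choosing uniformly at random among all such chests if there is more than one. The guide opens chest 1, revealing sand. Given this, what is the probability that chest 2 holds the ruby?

5/7

Apply Bayes' rule, conditioning on where the ruby actually is.
If it is in chest 1 (prior 1/2): the guide opened chest 1, so this case is ruled out; weight (1/2)·0 = 0.
If it is in chest 2 (prior 5/12): the guide has 2 equally likely choices, so probability 1/2; weight (5/12)·(1/2) = 5/24.
If it is in chest 3 (prior 1/12): the guide has no choice, probability 1; weight (1/12)·1 = 1/12.
The weights sum to 7/24.
So P(the ruby in chest 2 | the guide opened chest 1) = (5/24) / (7/24) = 5/7.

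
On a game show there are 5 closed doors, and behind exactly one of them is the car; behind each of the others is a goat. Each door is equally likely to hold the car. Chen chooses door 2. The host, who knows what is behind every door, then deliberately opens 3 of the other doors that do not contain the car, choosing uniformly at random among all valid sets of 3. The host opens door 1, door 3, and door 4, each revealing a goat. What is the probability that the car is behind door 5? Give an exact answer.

Apply Bayes' rule, conditioning on where the car actually is.
If it is behind any of doors 1, 3, and 4 (prior 1/5 each): that door was opened and seen not to hold the prize — ruled out; weight (1/5)·0 = 0 each.
If it is behind door 2 (prior 1/5): the host has 4 equally likely choices, so probability 1/4; weight (1/5)·(1/4) = 1/20.
If it is behind door 5 (prior 1/5): the host has no choice, probability 1; weight (1/5)·1 = 1/5.
The weights sum to 1/4.
So P(the car behind door 5 | the host opened door 1, door 3, and door 4) = (1/5) / (1/4) = 4/5.

4/5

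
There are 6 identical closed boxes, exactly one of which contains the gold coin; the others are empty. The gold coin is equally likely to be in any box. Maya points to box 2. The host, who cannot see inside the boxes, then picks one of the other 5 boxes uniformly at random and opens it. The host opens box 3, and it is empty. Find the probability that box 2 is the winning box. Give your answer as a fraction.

Consider each possible location of the gold coin in turn.
If it is in any of boxes 1, 2, 4, 5, and 6 (prior 1/6 each): the host picks box 3 with probability 1/5 regardless, and it is not the prize; weight (1/6)·(1/5) = 1/30 each.
If it is in box 3 (prior 1/6): the host opened box 3, so this case is ruled out; weight (1/6)·0 = 0.
The weights sum to 1/6.
So P(the gold coin in box 2 | the host opened box 3) = (1/30) / (1/6) = 1/5.

1/5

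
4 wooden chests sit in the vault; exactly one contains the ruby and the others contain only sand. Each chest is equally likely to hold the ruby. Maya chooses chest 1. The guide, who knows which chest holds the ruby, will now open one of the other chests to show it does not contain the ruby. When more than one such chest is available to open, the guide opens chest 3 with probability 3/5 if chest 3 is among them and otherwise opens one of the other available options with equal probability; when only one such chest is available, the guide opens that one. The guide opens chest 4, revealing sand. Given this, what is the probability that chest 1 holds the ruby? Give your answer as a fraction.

Consider each possible location of the ruby in turn.
If it is in chest 1 (prior 1/4): chest 3 is available but not opened; chest 4 gets probability (1 − 3/5)/2 = 1/5; weight (1/4)·(1/5) = 1/20.
If it is in chest 2 (prior 1/4): chest 3 is available but not opened, probability 2/5; weight (1/4)·(2/5) = 1/10.
If it is in chest 3 (prior 1/4): chest 3 holds the prize so is unavailable; the guide chooses uniformly among the 2 others, probability 1/2; weight (1/4)·(1/2) = 1/8.
If it is in chest 4 (prior 1/4): the guide opened chest 4, so this case is ruled out; weight (1/4)·0 = 0.
The weights sum to 11/40.
So P(the ruby in chest 1 | the guide opened chest 4) = (1/20) / (11/40) = 2/11.

2/11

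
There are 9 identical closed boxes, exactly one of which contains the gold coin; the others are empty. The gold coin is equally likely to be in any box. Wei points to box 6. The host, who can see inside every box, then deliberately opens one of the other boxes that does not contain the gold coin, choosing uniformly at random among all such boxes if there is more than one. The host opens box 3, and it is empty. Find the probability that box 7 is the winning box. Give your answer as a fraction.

8/63

Consider each possible location of the gold coin in turn.
If it is in any of boxes 1, 2, 4, 5, 7, 8, and 9 (prior 1/9 each): the host has 7 equally likely choices, so probability 1/7; weight (1/9)·(1/7) = 1/63 each.
If it is in box 3 (prior 1/9): the host opened box 3, so this case is ruled out; weight (1/9)·0 = 0.
If it is in box 6 (prior 1/9): the host has 8 equally likely choices, so probability 1/8; weight (1/9)·(1/8) = 1/72.
The weights sum to 1/8.
So P(the gold coin in box 7 | the host opened box 3) = (1/63) / (1/8) = 8/63.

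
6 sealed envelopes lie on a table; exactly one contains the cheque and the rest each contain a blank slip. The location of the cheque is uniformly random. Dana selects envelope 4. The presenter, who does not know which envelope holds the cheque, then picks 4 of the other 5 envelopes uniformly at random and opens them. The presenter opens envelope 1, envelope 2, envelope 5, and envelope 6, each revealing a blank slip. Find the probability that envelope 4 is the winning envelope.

Apply Bayes' rule, conditioning on where the cheque actually is.
If it is in any of envelopes 1, 2, 5, and 6 (prior 1/6 each): that envelope was opened and seen not to hold the prize — ruled out; weight (1/6)·0 = 0 each.
If it is in either of envelopes 3 and 4 (prior 1/6 each): the presenter picks exactly this set with probability 1/5 regardless, and none is the prize; weight (1/6)·(1/5) = 1/30 each.
The weights sum to 1/15.
So P(the cheque in envelope 4 | the presenter opened envelope 1, envelope 2, envelope 5, and envelope 6) = (1/30) / (1/15) = 1/2.

1/2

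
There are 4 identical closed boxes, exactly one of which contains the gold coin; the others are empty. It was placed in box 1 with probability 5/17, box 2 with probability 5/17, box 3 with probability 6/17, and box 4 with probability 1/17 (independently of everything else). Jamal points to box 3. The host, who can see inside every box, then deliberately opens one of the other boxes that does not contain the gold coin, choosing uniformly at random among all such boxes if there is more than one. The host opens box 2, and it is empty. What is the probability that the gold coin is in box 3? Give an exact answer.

Consider each possible location of the gold coin in turn.
If it is in box 1 (prior 5/17): the host has 2 equally likely choices, so probability 1/2; weight (5/17)·(1/2) = 5/34.
If it is in box 2 (prior 5/17): the host opened box 2, so this case is ruled out; weight (5/17)·0 = 0.
If it is in box 3 (prior 6/17): the host has 3 equally likely choices, so probability 1/3; weight (6/17)·(1/3) = 2/17.
If it is in box 4 (prior 1/17): the host has 2 equally likely choices, so probability 1/2; weight (1/17)·(1/2) = 1/34.
The weights sum to 5/17.
So P(the gold coin in box 3 | the host opened box 2) = (2/17) / (5/17) = 2/5.

2/5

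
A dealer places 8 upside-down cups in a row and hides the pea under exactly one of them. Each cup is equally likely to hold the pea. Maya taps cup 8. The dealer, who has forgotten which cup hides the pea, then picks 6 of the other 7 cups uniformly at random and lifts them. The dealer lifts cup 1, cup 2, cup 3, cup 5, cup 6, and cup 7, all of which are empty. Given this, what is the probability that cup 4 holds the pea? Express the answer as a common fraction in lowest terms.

1/2

Because the dealer chose which cups to lift without knowing where the pea is, the choice is independent of the prize location. Learning that none of the 6 opened cups holds the pea simply rules out those 6 locations and leaves the remaining 2 cups still equally likely by symmetry.
So P(the pea under cup 4) = 1/2.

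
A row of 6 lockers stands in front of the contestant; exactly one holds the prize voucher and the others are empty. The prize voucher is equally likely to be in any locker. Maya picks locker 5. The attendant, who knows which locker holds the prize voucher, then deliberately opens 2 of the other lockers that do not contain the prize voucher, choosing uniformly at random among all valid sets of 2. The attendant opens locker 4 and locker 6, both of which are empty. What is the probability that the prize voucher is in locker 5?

Consider each possible location of the prize voucher in turn.
If it is in any of lockers 1, 2, and 3 (prior 1/6 each): the attendant has 6 equally likely choices, so probability 1/6; weight (1/6)·(1/6) = 1/36 each.
If it is in either of lockers 4 and 6 (prior 1/6 each): that locker was opened and seen not to hold the prize — ruled out; weight (1/6)·0 = 0 each.
If it is in locker 5 (prior 1/6): the attendant has 10 equally likely choices, so probability 1/10; weight (1/6)·(1/10) = 1/60.
The weights sum to 1/10.
So P(the prize voucher in locker 5 | the attendant opened locker 4 and locker 6) = (1/60) / (1/10) = 1/6.

1/6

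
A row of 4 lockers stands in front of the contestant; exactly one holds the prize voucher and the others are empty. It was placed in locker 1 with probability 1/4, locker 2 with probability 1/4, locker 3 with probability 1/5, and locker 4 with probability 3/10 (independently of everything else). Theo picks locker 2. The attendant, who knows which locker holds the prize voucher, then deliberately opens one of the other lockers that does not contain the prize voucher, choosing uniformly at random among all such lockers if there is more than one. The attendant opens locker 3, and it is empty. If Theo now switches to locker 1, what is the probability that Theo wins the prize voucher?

Condition on the true location of the prize voucher.
If it is in locker 1 (prior 1/4): the attendant has 2 equally likely choices, so probability 1/2; weight (1/4)·(1/2) = 1/8.
If it is in locker 2 (prior 1/4): the attendant has 3 equally likely choices, so probability 1/3; weight (1/4)·(1/3) = 1/12.
If it is in locker 3 (prior 1/5): the attendant opened locker 3, so this case is ruled out; weight (1/5)·0 = 0.
If it is in locker 4 (prior 3/10): the attendant has 2 equally likely choices, so probability 1/2; weight (3/10)·(1/2) = 3/20.
The weights sum to 43/120.
So P(the prize voucher in locker 1 | the attendant opened locker 3) = (1/8) / (43/120) = 15/43.

15/43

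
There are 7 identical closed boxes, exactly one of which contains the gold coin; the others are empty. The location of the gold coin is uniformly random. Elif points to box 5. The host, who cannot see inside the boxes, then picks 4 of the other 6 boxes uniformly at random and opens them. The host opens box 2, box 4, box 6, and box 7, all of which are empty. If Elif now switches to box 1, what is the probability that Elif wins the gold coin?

1/3

Because the host chose which boxes to open without knowing where the gold coin is, the choice is independent of the prize location. Learning that none of the 4 opened boxes holds the gold coin simply rules out those 4 locations and leaves the remaining 3 boxes still equally likely by symmetry.
So P(the gold coin in box 1) = 1/3.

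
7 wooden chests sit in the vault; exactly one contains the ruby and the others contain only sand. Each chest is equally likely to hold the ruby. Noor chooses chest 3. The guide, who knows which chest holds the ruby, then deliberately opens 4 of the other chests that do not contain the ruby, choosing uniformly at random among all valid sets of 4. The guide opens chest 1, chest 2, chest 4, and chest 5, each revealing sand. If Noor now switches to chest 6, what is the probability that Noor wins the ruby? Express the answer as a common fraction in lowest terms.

3/7

Condition on the true location of the ruby.
If it is in any of chests 1, 2, 4, and 5 (prior 1/7 each): that chest was opened and seen not to hold the prize — ruled out; weight (1/7)·0 = 0 each.
If it is in chest 3 (prior 1/7): the guide has 15 equally likely choices, so probability 1/15; weight (1/7)·(1/15) = 1/105.
If it is in either of chests 6 and 7 (prior 1/7 each): the guide has 5 equally likely choices, so probability 1/5; weight (1/7)·(1/5) = 1/35 each.
The weights sum to 1/15.
So P(the ruby in chest 6 | the guide opened chest 1, chest 2, chest 4, and chest 5) = (1/35) / (1/15) = 3/7.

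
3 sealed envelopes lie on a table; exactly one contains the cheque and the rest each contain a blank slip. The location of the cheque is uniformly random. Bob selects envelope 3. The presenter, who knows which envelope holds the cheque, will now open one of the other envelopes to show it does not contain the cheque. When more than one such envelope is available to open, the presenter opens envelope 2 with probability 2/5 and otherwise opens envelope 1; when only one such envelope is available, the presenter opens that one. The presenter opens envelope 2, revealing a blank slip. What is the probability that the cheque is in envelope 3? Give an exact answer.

2/7

Consider each possible location of the cheque in turn.
If it is in envelope 1 (prior 1/3): only envelope 2 is available, probability 1; weight (1/3)·1 = 1/3.
If it is in envelope 2 (prior 1/3): the presenter opened envelope 2, so this case is ruled out; weight (1/3)·0 = 0.
If it is in envelope 3 (prior 1/3): envelope 2 is available, opened with probability 2/5; weight (1/3)·(2/5) = 2/15.
The weights sum to 7/15.
So P(the cheque in envelope 3 | the presenter opened envelope 2) = (2/15) / (7/15) = 2/7.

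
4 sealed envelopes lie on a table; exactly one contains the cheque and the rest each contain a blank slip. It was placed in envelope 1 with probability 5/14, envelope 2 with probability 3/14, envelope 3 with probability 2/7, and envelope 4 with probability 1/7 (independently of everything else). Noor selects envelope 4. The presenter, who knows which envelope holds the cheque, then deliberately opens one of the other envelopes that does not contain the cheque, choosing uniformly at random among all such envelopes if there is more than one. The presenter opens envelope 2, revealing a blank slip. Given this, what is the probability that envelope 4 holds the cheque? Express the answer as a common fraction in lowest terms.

Condition on the true location of the cheque.
If it is in envelope 1 (prior 5/14): the presenter has 2 equally likely choices, so probability 1/2; weight (5/14)·(1/2) = 5/28.
If it is in envelope 2 (prior 3/14): the presenter opened envelope 2, so this case is ruled out; weight (3/14)·0 = 0.
If it is in envelope 3 (prior 2/7): the presenter has 2 equally likely choices, so probability 1/2; weight (2/7)·(1/2) = 1/7.
If it is in envelope 4 (prior 1/7): the presenter has 3 equally likely choices, so probability 1/3; weight (1/7)·(1/3) = 1/21.
The weights sum to 31/84.
So P(the cheque in envelope 4 | the presenter opened envelope 2) = (1/21) / (31/84) = 4/31.

4/31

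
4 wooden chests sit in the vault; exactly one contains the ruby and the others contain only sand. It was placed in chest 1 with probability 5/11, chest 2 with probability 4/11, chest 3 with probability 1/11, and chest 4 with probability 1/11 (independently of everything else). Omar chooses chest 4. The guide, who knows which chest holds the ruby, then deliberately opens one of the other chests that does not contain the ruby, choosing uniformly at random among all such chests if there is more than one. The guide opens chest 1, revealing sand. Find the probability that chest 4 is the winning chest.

Apply Bayes' rule, conditioning on where the ruby actually is.
If it is in chest 1 (prior 5/11): the guide opened chest 1, so this case is ruled out; weight (5/11)·0 = 0.
If it is in chest 2 (prior 4/11): the guide has 2 equally likely choices, so probability 1/2; weight (4/11)·(1/2) = 2/11.
If it is in chest 3 (prior 1/11): the guide has 2 equally likely choices, so probability 1/2; weight (1/11)·(1/2) = 1/22.
If it is in chest 4 (prior 1/11): the guide has 3 equally likely choices, so probability 1/3; weight (1/11)·(1/3) = 1/33.
The weights sum to 17/66.
So P(the ruby in chest 4 | the guide opened chest 1) = (1/33) / (17/66) = 2/17.

2/17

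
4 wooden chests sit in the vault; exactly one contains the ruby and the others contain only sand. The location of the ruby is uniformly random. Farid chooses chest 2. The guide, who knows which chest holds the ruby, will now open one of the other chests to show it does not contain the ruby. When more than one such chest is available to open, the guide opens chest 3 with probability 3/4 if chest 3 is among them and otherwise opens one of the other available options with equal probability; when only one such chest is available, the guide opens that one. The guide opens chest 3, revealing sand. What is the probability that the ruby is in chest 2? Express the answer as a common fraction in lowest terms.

1/3

Condition on the true location of the ruby.
If it is in any of chests 1, 2, and 4 (prior 1/4 each): chest 3 is available, opened with probability 3/4; weight (1/4)·(3/4) = 3/16 each.
If it is in chest 3 (prior 1/4): the guide opened chest 3, so this case is ruled out; weight (1/4)·0 = 0.
The weights sum to 9/16.
So P(the ruby in chest 2 | the guide opened chest 3) = (3/16) / (9/16) = 1/3.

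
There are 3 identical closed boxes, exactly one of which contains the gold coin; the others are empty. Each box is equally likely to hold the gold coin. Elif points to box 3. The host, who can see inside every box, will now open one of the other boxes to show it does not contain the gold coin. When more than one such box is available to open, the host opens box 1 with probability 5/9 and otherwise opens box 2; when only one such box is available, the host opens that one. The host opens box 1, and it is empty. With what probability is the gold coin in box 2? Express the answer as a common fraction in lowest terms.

9/14

Consider each possible location of the gold coin in turn.
If it is in box 1 (prior 1/3): the host opened box 1, so this case is ruled out; weight (1/3)·0 = 0.
If it is in box 2 (prior 1/3): only box 1 is available, probability 1; weight (1/3)·1 = 1/3.
If it is in box 3 (prior 1/3): box 1 is available, opened with probability 5/9; weight (1/3)·(5/9) = 5/27.
The weights sum to 14/27.
So P(the gold coin in box 2 | the host opened box 1) = (1/3) / (14/27) = 9/14.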